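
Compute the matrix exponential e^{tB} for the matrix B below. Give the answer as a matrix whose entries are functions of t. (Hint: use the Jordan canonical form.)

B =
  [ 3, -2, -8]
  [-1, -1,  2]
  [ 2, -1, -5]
e^{tB} =
  [t^2*exp(-t) + 4*t*exp(-t) + exp(-t), -2*t*exp(-t), -2*t^2*exp(-t) - 8*t*exp(-t)]
  [-t*exp(-t), exp(-t), 2*t*exp(-t)]
  [t^2*exp(-t)/2 + 2*t*exp(-t), -t*exp(-t), -t^2*exp(-t) - 4*t*exp(-t) + exp(-t)]

Strategy: write B = P · J · P⁻¹ where J is a Jordan canonical form, so e^{tB} = P · e^{tJ} · P⁻¹, and e^{tJ} can be computed block-by-block.

B has Jordan form
J =
  [-1,  1,  0]
  [ 0, -1,  1]
  [ 0,  0, -1]
(up to reordering of blocks).

Per-block formulas:
  For a 3×3 Jordan block J_3(-1): exp(t · J_3(-1)) = e^(-1t)·(I + t·N + (t^2/2)·N^2), where N is the 3×3 nilpotent shift.

After assembling e^{tJ} and conjugating by P, we get:

e^{tB} =
  [t^2*exp(-t) + 4*t*exp(-t) + exp(-t), -2*t*exp(-t), -2*t^2*exp(-t) - 8*t*exp(-t)]
  [-t*exp(-t), exp(-t), 2*t*exp(-t)]
  [t^2*exp(-t)/2 + 2*t*exp(-t), -t*exp(-t), -t^2*exp(-t) - 4*t*exp(-t) + exp(-t)]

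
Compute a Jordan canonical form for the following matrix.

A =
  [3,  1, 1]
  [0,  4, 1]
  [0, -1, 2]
J_2(3) ⊕ J_1(3)

The characteristic polynomial is
  det(x·I − A) = x^3 - 9*x^2 + 27*x - 27 = (x - 3)^3

Eigenvalues and multiplicities (the geometric multiplicity of λ is n − rank(A − λI), which equals the number of Jordan blocks for λ):
  λ = 3: algebraic multiplicity = 3, geometric multiplicity = 2

Determining the block sizes for each eigenvalue:
  λ = 3: 2 blocks summing to 3 forces exactly one block of size 2 and the rest size 1 → block sizes [2, 1]

Assembling the blocks gives a Jordan form
J =
  [3, 1, 0]
  [0, 3, 0]
  [0, 0, 3]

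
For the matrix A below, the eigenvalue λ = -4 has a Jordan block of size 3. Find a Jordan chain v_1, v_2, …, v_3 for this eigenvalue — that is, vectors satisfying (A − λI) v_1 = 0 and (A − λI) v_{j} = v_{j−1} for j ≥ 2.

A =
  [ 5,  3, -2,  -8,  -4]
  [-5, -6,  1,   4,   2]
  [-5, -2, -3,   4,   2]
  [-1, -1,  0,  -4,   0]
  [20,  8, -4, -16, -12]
A Jordan chain for λ = -4 of length 3:
v_1 = (4, -4, -4, -4, 16)ᵀ
v_2 = (9, -5, -5, -1, 20)ᵀ
v_3 = (1, 0, 0, 0, 0)ᵀ

Let N = A − (-4)·I. We want v_3 with N^3 v_3 = 0 but N^2 v_3 ≠ 0; then v_{j-1} := N · v_j for j = 3, …, 2.

Pick v_3 = (1, 0, 0, 0, 0)ᵀ.
Then v_2 = N · v_3 = (9, -5, -5, -1, 20)ᵀ.
Then v_1 = N · v_2 = (4, -4, -4, -4, 16)ᵀ.

Sanity check: (A − (-4)·I) v_1 = (0, 0, 0, 0, 0)ᵀ = 0. ✓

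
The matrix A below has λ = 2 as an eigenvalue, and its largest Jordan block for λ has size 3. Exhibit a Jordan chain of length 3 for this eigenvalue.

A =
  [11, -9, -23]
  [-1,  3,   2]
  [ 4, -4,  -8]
A Jordan chain for λ = 2 of length 3:
v_1 = (-2, -2, 0)ᵀ
v_2 = (9, -1, 4)ᵀ
v_3 = (1, 0, 0)ᵀ

Let N = A − (2)·I. We want v_3 with N^3 v_3 = 0 but N^2 v_3 ≠ 0; then v_{j-1} := N · v_j for j = 3, …, 2.

Pick v_3 = (1, 0, 0)ᵀ.
Then v_2 = N · v_3 = (9, -1, 4)ᵀ.
Then v_1 = N · v_2 = (-2, -2, 0)ᵀ.

Sanity check: (A − (2)·I) v_1 = (0, 0, 0)ᵀ = 0. ✓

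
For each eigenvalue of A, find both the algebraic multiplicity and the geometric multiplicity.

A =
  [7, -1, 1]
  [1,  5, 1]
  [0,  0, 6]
λ = 6: alg = 3, geom = 2

Step 1 — factor the characteristic polynomial to read off the algebraic multiplicities:
  χ_A(x) = (x - 6)^3

Step 2 — compute geometric multiplicities via the rank-nullity identity g(λ) = n − rank(A − λI):
  rank(A − (6)·I) = 1, so dim ker(A − (6)·I) = n − 1 = 2

Summary:
  λ = 6: algebraic multiplicity = 3, geometric multiplicity = 2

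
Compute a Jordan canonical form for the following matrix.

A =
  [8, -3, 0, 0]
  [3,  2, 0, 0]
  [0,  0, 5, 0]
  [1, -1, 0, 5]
J_2(5) ⊕ J_1(5) ⊕ J_1(5)

The characteristic polynomial is
  det(x·I − A) = x^4 - 20*x^3 + 150*x^2 - 500*x + 625 = (x - 5)^4

Eigenvalues and multiplicities (the geometric multiplicity of λ is n − rank(A − λI), which equals the number of Jordan blocks for λ):
  λ = 5: algebraic multiplicity = 4, geometric multiplicity = 3

Determining the block sizes for each eigenvalue:
  λ = 5: 3 blocks summing to 4 forces exactly one block of size 2 and the rest size 1 → block sizes [2, 1, 1]

Assembling the blocks gives a Jordan form
J =
  [5, 1, 0, 0]
  [0, 5, 0, 0]
  [0, 0, 5, 0]
  [0, 0, 0, 5]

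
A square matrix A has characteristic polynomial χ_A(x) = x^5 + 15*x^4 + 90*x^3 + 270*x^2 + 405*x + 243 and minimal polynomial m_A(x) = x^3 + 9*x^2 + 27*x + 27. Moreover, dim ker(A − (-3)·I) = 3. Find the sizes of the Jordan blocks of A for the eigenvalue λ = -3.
Block sizes for λ = -3: [3, 1, 1]

Step 1 — from the characteristic polynomial, algebraic multiplicity of λ = -3 is 5. From dim ker(A − (-3)·I) = 3, there are exactly 3 Jordan blocks for λ = -3.
Step 2 — from the minimal polynomial, the factor (x + 3)^3 tells us the largest block for λ = -3 has size 3.
Step 3 — with total size 5, 3 blocks, and largest block 3, the block sizes (in nonincreasing order) are [3, 1, 1].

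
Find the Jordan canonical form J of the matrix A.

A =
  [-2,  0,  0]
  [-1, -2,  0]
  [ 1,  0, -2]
J_2(-2) ⊕ J_1(-2)

The characteristic polynomial is
  det(x·I − A) = x^3 + 6*x^2 + 12*x + 8 = (x + 2)^3

Eigenvalues and multiplicities (the geometric multiplicity of λ is n − rank(A − λI), which equals the number of Jordan blocks for λ):
  λ = -2: algebraic multiplicity = 3, geometric multiplicity = 2

Determining the block sizes for each eigenvalue:
  λ = -2: 2 blocks summing to 3 forces exactly one block of size 2 and the rest size 1 → block sizes [2, 1]

Assembling the blocks gives a Jordan form
J =
  [-2,  1,  0]
  [ 0, -2,  0]
  [ 0,  0, -2]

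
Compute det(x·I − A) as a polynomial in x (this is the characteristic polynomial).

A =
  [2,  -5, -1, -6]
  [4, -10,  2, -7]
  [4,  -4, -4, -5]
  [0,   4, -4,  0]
x^4 + 12*x^3 + 52*x^2 + 96*x + 64

Expanding det(x·I − A) (e.g. by cofactor expansion or by noting that A is similar to its Jordan form J, which has the same characteristic polynomial as A) gives
  χ_A(x) = x^4 + 12*x^3 + 52*x^2 + 96*x + 64
which factors as (x + 2)^2*(x + 4)^2. The eigenvalues (with algebraic multiplicities) are λ = -4 with multiplicity 2, λ = -2 with multiplicity 2.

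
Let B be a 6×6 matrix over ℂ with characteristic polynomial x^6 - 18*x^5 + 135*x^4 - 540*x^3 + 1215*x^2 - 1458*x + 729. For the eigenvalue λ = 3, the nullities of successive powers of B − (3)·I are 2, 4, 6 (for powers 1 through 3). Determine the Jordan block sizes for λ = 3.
Block sizes for λ = 3: [3, 3]

From the dimensions of kernels of powers, the number of Jordan blocks of size at least j is d_j − d_{j−1} where d_j = dim ker(N^j) (with d_0 = 0). Computing the differences gives [2, 2, 2].
The number of blocks of size exactly k is (#blocks of size ≥ k) − (#blocks of size ≥ k + 1), so the partition is: 2 block(s) of size 3.
In nonincreasing order the block sizes are [3, 3].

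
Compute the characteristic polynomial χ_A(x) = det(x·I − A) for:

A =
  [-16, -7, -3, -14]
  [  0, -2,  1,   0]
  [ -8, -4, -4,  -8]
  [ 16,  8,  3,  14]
x^4 + 8*x^3 + 24*x^2 + 32*x + 16

Expanding det(x·I − A) (e.g. by cofactor expansion or by noting that A is similar to its Jordan form J, which has the same characteristic polynomial as A) gives
  χ_A(x) = x^4 + 8*x^3 + 24*x^2 + 32*x + 16
which factors as (x + 2)^4. The eigenvalues (with algebraic multiplicities) are λ = -2 with multiplicity 4.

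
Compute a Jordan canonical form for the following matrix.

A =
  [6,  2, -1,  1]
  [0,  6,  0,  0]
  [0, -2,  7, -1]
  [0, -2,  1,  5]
J_2(6) ⊕ J_1(6) ⊕ J_1(6)

The characteristic polynomial is
  det(x·I − A) = x^4 - 24*x^3 + 216*x^2 - 864*x + 1296 = (x - 6)^4

Eigenvalues and multiplicities (the geometric multiplicity of λ is n − rank(A − λI), which equals the number of Jordan blocks for λ):
  λ = 6: algebraic multiplicity = 4, geometric multiplicity = 3

Determining the block sizes for each eigenvalue:
  λ = 6: 3 blocks summing to 4 forces exactly one block of size 2 and the rest size 1 → block sizes [2, 1, 1]

Assembling the blocks gives a Jordan form
J =
  [6, 1, 0, 0]
  [0, 6, 0, 0]
  [0, 0, 6, 0]
  [0, 0, 0, 6]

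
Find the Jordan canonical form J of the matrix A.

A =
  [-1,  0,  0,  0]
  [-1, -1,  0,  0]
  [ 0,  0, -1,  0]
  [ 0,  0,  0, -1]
J_2(-1) ⊕ J_1(-1) ⊕ J_1(-1)

The characteristic polynomial is
  det(x·I − A) = x^4 + 4*x^3 + 6*x^2 + 4*x + 1 = (x + 1)^4

Eigenvalues and multiplicities (the geometric multiplicity of λ is n − rank(A − λI), which equals the number of Jordan blocks for λ):
  λ = -1: algebraic multiplicity = 4, geometric multiplicity = 3

Determining the block sizes for each eigenvalue:
  λ = -1: 3 blocks summing to 4 forces exactly one block of size 2 and the rest size 1 → block sizes [2, 1, 1]

Assembling the blocks gives a Jordan form
J =
  [-1,  1,  0,  0]
  [ 0, -1,  0,  0]
  [ 0,  0, -1,  0]
  [ 0,  0,  0, -1]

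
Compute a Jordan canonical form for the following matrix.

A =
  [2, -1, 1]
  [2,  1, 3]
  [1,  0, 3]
J_3(2)

The characteristic polynomial is
  det(x·I − A) = x^3 - 6*x^2 + 12*x - 8 = (x - 2)^3

Eigenvalues and multiplicities (the geometric multiplicity of λ is n − rank(A − λI), which equals the number of Jordan blocks for λ):
  λ = 2: algebraic multiplicity = 3, geometric multiplicity = 1

Determining the block sizes for each eigenvalue:
  λ = 2: one block (gm = 1), so the single block has size am = 3 → block sizes [3]

Assembling the blocks gives a Jordan form
J =
  [2, 1, 0]
  [0, 2, 1]
  [0, 0, 2]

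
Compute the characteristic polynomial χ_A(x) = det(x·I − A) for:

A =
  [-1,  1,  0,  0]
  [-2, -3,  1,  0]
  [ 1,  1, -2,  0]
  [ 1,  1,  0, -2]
x^4 + 8*x^3 + 24*x^2 + 32*x + 16

Expanding det(x·I − A) (e.g. by cofactor expansion or by noting that A is similar to its Jordan form J, which has the same characteristic polynomial as A) gives
  χ_A(x) = x^4 + 8*x^3 + 24*x^2 + 32*x + 16
which factors as (x + 2)^4. The eigenvalues (with algebraic multiplicities) are λ = -2 with multiplicity 4.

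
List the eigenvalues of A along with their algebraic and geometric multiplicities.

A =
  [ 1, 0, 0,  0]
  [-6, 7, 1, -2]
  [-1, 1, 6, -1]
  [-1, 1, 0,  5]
λ = 1: alg = 1, geom = 1; λ = 6: alg = 3, geom = 1

Step 1 — factor the characteristic polynomial to read off the algebraic multiplicities:
  χ_A(x) = (x - 6)^3*(x - 1)

Step 2 — compute geometric multiplicities via the rank-nullity identity g(λ) = n − rank(A − λI):
  rank(A − (1)·I) = 3, so dim ker(A − (1)·I) = n − 3 = 1
  rank(A − (6)·I) = 3, so dim ker(A − (6)·I) = n − 3 = 1

Summary:
  λ = 1: algebraic multiplicity = 1, geometric multiplicity = 1
  λ = 6: algebraic multiplicity = 3, geometric multiplicity = 1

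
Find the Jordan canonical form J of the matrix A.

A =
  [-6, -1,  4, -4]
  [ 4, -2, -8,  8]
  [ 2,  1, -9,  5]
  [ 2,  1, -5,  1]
J_2(-4) ⊕ J_2(-4)

The characteristic polynomial is
  det(x·I − A) = x^4 + 16*x^3 + 96*x^2 + 256*x + 256 = (x + 4)^4

Eigenvalues and multiplicities (the geometric multiplicity of λ is n − rank(A − λI), which equals the number of Jordan blocks for λ):
  λ = -4: algebraic multiplicity = 4, geometric multiplicity = 2

Determining the block sizes for each eigenvalue:
  λ = -4: with am = 4 and gm = 2, the partition is not yet determined (e.g. several partitions of 4 into 2 parts exist). Let N = A − (-4)·I. Computing rank(N^1) = 2, rank(N^2) = 0; the number of blocks of size ≥ j is rank(N^{j−1}) − rank(N^j), giving [2, 2]. So we have 2 block(s) of size 2 → block sizes [2, 2]

Assembling the blocks gives a Jordan form
J =
  [-4,  1,  0,  0]
  [ 0, -4,  0,  0]
  [ 0,  0, -4,  1]
  [ 0,  0,  0, -4]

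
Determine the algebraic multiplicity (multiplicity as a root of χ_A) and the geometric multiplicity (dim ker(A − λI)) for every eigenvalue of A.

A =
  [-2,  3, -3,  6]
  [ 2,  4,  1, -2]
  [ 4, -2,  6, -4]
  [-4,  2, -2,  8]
λ = 4: alg = 4, geom = 2

Step 1 — factor the characteristic polynomial to read off the algebraic multiplicities:
  χ_A(x) = (x - 4)^4

Step 2 — compute geometric multiplicities via the rank-nullity identity g(λ) = n − rank(A − λI):
  rank(A − (4)·I) = 2, so dim ker(A − (4)·I) = n − 2 = 2

Summary:
  λ = 4: algebraic multiplicity = 4, geometric multiplicity = 2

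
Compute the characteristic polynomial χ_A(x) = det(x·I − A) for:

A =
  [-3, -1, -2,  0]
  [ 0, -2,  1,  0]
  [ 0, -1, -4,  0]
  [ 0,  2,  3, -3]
x^4 + 12*x^3 + 54*x^2 + 108*x + 81

Expanding det(x·I − A) (e.g. by cofactor expansion or by noting that A is similar to its Jordan form J, which has the same characteristic polynomial as A) gives
  χ_A(x) = x^4 + 12*x^3 + 54*x^2 + 108*x + 81
which factors as (x + 3)^4. The eigenvalues (with algebraic multiplicities) are λ = -3 with multiplicity 4.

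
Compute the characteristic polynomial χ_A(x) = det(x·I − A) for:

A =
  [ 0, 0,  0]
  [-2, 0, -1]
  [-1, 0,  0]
x^3

Expanding det(x·I − A) (e.g. by cofactor expansion or by noting that A is similar to its Jordan form J, which has the same characteristic polynomial as A) gives
  χ_A(x) = x^3
which factors as x^3. The eigenvalues (with algebraic multiplicities) are λ = 0 with multiplicity 3.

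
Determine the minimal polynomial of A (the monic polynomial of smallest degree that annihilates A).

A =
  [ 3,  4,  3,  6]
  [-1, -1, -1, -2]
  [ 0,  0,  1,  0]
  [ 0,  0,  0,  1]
x^3 - 3*x^2 + 3*x - 1

The characteristic polynomial is χ_A(x) = (x - 1)^4, so the eigenvalues are known. The minimal polynomial is
  m_A(x) = Π_λ (x − λ)^{k_λ}
where k_λ is the size of the *largest* Jordan block for λ (equivalently, the smallest k with (A − λI)^k v = 0 for every generalised eigenvector v of λ).

  λ = 1: largest Jordan block has size 3, contributing (x − 1)^3

So m_A(x) = (x - 1)^3 = x^3 - 3*x^2 + 3*x - 1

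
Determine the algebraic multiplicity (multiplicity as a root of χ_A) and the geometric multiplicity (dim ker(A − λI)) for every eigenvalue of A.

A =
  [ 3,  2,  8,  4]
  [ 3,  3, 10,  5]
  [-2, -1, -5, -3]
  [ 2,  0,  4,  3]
λ = 1: alg = 4, geom = 2

Step 1 — factor the characteristic polynomial to read off the algebraic multiplicities:
  χ_A(x) = (x - 1)^4

Step 2 — compute geometric multiplicities via the rank-nullity identity g(λ) = n − rank(A − λI):
  rank(A − (1)·I) = 2, so dim ker(A − (1)·I) = n − 2 = 2

Summary:
  λ = 1: algebraic multiplicity = 4, geometric multiplicity = 2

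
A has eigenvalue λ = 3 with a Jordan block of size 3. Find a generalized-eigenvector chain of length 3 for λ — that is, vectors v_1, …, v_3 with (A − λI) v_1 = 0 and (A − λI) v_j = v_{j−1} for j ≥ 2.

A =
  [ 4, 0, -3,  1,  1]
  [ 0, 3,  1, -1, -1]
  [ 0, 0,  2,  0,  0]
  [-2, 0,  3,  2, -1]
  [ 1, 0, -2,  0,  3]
A Jordan chain for λ = 3 of length 3:
v_1 = (0, 1, 0, -1, 1)ᵀ
v_2 = (1, 0, 0, -2, 1)ᵀ
v_3 = (1, 0, 0, 0, 0)ᵀ

Let N = A − (3)·I. We want v_3 with N^3 v_3 = 0 but N^2 v_3 ≠ 0; then v_{j-1} := N · v_j for j = 3, …, 2.

Pick v_3 = (1, 0, 0, 0, 0)ᵀ.
Then v_2 = N · v_3 = (1, 0, 0, -2, 1)ᵀ.
Then v_1 = N · v_2 = (0, 1, 0, -1, 1)ᵀ.

Sanity check: (A − (3)·I) v_1 = (0, 0, 0, 0, 0)ᵀ = 0. ✓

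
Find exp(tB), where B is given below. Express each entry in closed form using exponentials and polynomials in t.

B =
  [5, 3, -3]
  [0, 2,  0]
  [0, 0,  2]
e^{tB} =
  [exp(5*t), exp(5*t) - exp(2*t), -exp(5*t) + exp(2*t)]
  [0, exp(2*t), 0]
  [0, 0, exp(2*t)]

Strategy: write B = P · J · P⁻¹ where J is a Jordan canonical form, so e^{tB} = P · e^{tJ} · P⁻¹, and e^{tJ} can be computed block-by-block.

B has Jordan form
J =
  [2, 0, 0]
  [0, 2, 0]
  [0, 0, 5]
(up to reordering of blocks).

Per-block formulas:
  For a 1×1 block at λ = 5: exp(t · [5]) = [e^(5t)].
  For a 1×1 block at λ = 2: exp(t · [2]) = [e^(2t)].

After assembling e^{tJ} and conjugating by P, we get:

e^{tB} =
  [exp(5*t), exp(5*t) - exp(2*t), -exp(5*t) + exp(2*t)]
  [0, exp(2*t), 0]
  [0, 0, exp(2*t)]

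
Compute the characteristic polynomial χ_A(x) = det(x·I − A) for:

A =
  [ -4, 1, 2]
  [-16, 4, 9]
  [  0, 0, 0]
x^3

Expanding det(x·I − A) (e.g. by cofactor expansion or by noting that A is similar to its Jordan form J, which has the same characteristic polynomial as A) gives
  χ_A(x) = x^3
which factors as x^3. The eigenvalues (with algebraic multiplicities) are λ = 0 with multiplicity 3.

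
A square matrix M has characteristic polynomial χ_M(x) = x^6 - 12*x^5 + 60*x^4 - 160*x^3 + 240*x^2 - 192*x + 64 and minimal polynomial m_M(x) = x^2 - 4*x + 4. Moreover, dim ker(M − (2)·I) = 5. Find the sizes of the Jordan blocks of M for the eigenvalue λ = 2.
Block sizes for λ = 2: [2, 1, 1, 1, 1]

Step 1 — from the characteristic polynomial, algebraic multiplicity of λ = 2 is 6. From dim ker(M − (2)·I) = 5, there are exactly 5 Jordan blocks for λ = 2.
Step 2 — from the minimal polynomial, the factor (x − 2)^2 tells us the largest block for λ = 2 has size 2.
Step 3 — with total size 6, 5 blocks, and largest block 2, the block sizes (in nonincreasing order) are [2, 1, 1, 1, 1].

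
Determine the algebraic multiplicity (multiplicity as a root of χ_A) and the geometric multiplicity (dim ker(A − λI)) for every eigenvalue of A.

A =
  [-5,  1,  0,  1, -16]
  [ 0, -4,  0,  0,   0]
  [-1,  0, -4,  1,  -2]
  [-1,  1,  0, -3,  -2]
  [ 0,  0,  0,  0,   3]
λ = -4: alg = 4, geom = 2; λ = 3: alg = 1, geom = 1

Step 1 — factor the characteristic polynomial to read off the algebraic multiplicities:
  χ_A(x) = (x - 3)*(x + 4)^4

Step 2 — compute geometric multiplicities via the rank-nullity identity g(λ) = n − rank(A − λI):
  rank(A − (-4)·I) = 3, so dim ker(A − (-4)·I) = n − 3 = 2
  rank(A − (3)·I) = 4, so dim ker(A − (3)·I) = n − 4 = 1

Summary:
  λ = -4: algebraic multiplicity = 4, geometric multiplicity = 2
  λ = 3: algebraic multiplicity = 1, geometric multiplicity = 1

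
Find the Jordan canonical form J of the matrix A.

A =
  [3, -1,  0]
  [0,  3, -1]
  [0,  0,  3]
J_3(3)

The characteristic polynomial is
  det(x·I − A) = x^3 - 9*x^2 + 27*x - 27 = (x - 3)^3

Eigenvalues and multiplicities (the geometric multiplicity of λ is n − rank(A − λI), which equals the number of Jordan blocks for λ):
  λ = 3: algebraic multiplicity = 3, geometric multiplicity = 1

Determining the block sizes for each eigenvalue:
  λ = 3: one block (gm = 1), so the single block has size am = 3 → block sizes [3]

Assembling the blocks gives a Jordan form
J =
  [3, 1, 0]
  [0, 3, 1]
  [0, 0, 3]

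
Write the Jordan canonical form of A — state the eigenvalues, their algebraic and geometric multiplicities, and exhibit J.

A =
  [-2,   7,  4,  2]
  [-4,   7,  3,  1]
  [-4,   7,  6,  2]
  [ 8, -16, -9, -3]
J_3(2) ⊕ J_1(2)

The characteristic polynomial is
  det(x·I − A) = x^4 - 8*x^3 + 24*x^2 - 32*x + 16 = (x - 2)^4

Eigenvalues and multiplicities (the geometric multiplicity of λ is n − rank(A − λI), which equals the number of Jordan blocks for λ):
  λ = 2: algebraic multiplicity = 4, geometric multiplicity = 2

Determining the block sizes for each eigenvalue:
  λ = 2: with am = 4 and gm = 2, the partition is not yet determined (e.g. several partitions of 4 into 2 parts exist). Let N = A − (2)·I. Computing rank(N^1) = 2, rank(N^2) = 1, rank(N^3) = 0; the number of blocks of size ≥ j is rank(N^{j−1}) − rank(N^j), giving [2, 1, 1]. So we have 1 block(s) of size 3, 1 block(s) of size 1 → block sizes [3, 1]

Assembling the blocks gives a Jordan form
J =
  [2, 1, 0, 0]
  [0, 2, 1, 0]
  [0, 0, 2, 0]
  [0, 0, 0, 2]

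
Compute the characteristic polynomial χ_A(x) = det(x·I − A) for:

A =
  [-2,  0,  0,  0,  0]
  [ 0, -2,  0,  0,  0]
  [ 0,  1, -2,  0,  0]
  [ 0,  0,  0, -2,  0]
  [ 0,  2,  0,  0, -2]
x^5 + 10*x^4 + 40*x^3 + 80*x^2 + 80*x + 32

Expanding det(x·I − A) (e.g. by cofactor expansion or by noting that A is similar to its Jordan form J, which has the same characteristic polynomial as A) gives
  χ_A(x) = x^5 + 10*x^4 + 40*x^3 + 80*x^2 + 80*x + 32
which factors as (x + 2)^5. The eigenvalues (with algebraic multiplicities) are λ = -2 with multiplicity 5.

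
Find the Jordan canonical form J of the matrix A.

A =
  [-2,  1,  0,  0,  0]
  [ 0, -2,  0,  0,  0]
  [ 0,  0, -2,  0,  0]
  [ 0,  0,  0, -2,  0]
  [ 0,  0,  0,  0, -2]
J_2(-2) ⊕ J_1(-2) ⊕ J_1(-2) ⊕ J_1(-2)

The characteristic polynomial is
  det(x·I − A) = x^5 + 10*x^4 + 40*x^3 + 80*x^2 + 80*x + 32 = (x + 2)^5

Eigenvalues and multiplicities (the geometric multiplicity of λ is n − rank(A − λI), which equals the number of Jordan blocks for λ):
  λ = -2: algebraic multiplicity = 5, geometric multiplicity = 4

Determining the block sizes for each eigenvalue:
  λ = -2: 4 blocks summing to 5 forces exactly one block of size 2 and the rest size 1 → block sizes [2, 1, 1, 1]

Assembling the blocks gives a Jordan form
J =
  [-2,  1,  0,  0,  0]
  [ 0, -2,  0,  0,  0]
  [ 0,  0, -2,  0,  0]
  [ 0,  0,  0, -2,  0]
  [ 0,  0,  0,  0, -2]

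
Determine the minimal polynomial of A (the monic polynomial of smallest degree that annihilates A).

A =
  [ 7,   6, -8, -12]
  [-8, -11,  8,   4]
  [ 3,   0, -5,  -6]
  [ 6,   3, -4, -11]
x^2 + 10*x + 25

The characteristic polynomial is χ_A(x) = (x + 5)^4, so the eigenvalues are known. The minimal polynomial is
  m_A(x) = Π_λ (x − λ)^{k_λ}
where k_λ is the size of the *largest* Jordan block for λ (equivalently, the smallest k with (A − λI)^k v = 0 for every generalised eigenvector v of λ).

  λ = -5: largest Jordan block has size 2, contributing (x + 5)^2

So m_A(x) = (x + 5)^2 = x^2 + 10*x + 25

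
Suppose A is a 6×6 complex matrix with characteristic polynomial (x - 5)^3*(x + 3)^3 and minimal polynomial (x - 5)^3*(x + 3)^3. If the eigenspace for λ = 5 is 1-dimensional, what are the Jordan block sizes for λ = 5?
Block sizes for λ = 5: [3]

Step 1 — from the characteristic polynomial, algebraic multiplicity of λ = 5 is 3. From dim ker(A − (5)·I) = 1, there are exactly 1 Jordan blocks for λ = 5.
Step 2 — from the minimal polynomial, the factor (x − 5)^3 tells us the largest block for λ = 5 has size 3.
Step 3 — with total size 3, 1 blocks, and largest block 3, the block sizes (in nonincreasing order) are [3].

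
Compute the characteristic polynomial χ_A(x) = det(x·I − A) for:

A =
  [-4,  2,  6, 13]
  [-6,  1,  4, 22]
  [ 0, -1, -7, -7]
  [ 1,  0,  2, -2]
x^4 + 12*x^3 + 54*x^2 + 108*x + 81

Expanding det(x·I − A) (e.g. by cofactor expansion or by noting that A is similar to its Jordan form J, which has the same characteristic polynomial as A) gives
  χ_A(x) = x^4 + 12*x^3 + 54*x^2 + 108*x + 81
which factors as (x + 3)^4. The eigenvalues (with algebraic multiplicities) are λ = -3 with multiplicity 4.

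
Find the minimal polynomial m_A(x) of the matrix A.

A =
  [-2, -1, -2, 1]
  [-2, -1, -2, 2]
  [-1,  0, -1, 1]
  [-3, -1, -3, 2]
x^4 + 2*x^3 + x^2

The characteristic polynomial is χ_A(x) = x^2*(x + 1)^2, so the eigenvalues are known. The minimal polynomial is
  m_A(x) = Π_λ (x − λ)^{k_λ}
where k_λ is the size of the *largest* Jordan block for λ (equivalently, the smallest k with (A − λI)^k v = 0 for every generalised eigenvector v of λ).

  λ = -1: largest Jordan block has size 2, contributing (x + 1)^2
  λ = 0: largest Jordan block has size 2, contributing (x − 0)^2

So m_A(x) = x^2*(x + 1)^2 = x^4 + 2*x^3 + x^2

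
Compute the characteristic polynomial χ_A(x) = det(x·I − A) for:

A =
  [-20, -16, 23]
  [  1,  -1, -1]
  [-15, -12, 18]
x^3 + 3*x^2 - 9*x - 27

Expanding det(x·I − A) (e.g. by cofactor expansion or by noting that A is similar to its Jordan form J, which has the same characteristic polynomial as A) gives
  χ_A(x) = x^3 + 3*x^2 - 9*x - 27
which factors as (x - 3)*(x + 3)^2. The eigenvalues (with algebraic multiplicities) are λ = -3 with multiplicity 2, λ = 3 with multiplicity 1.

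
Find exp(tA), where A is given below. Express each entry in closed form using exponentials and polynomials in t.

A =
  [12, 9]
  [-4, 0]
e^{tA} =
  [6*t*exp(6*t) + exp(6*t), 9*t*exp(6*t)]
  [-4*t*exp(6*t), -6*t*exp(6*t) + exp(6*t)]

Strategy: write A = P · J · P⁻¹ where J is a Jordan canonical form, so e^{tA} = P · e^{tJ} · P⁻¹, and e^{tJ} can be computed block-by-block.

A has Jordan form
J =
  [6, 1]
  [0, 6]
(up to reordering of blocks).

Per-block formulas:
  For a 2×2 Jordan block J_2(6): exp(t · J_2(6)) = e^(6t)·(I + t·N), where N is the 2×2 nilpotent shift.

After assembling e^{tJ} and conjugating by P, we get:

e^{tA} =
  [6*t*exp(6*t) + exp(6*t), 9*t*exp(6*t)]
  [-4*t*exp(6*t), -6*t*exp(6*t) + exp(6*t)]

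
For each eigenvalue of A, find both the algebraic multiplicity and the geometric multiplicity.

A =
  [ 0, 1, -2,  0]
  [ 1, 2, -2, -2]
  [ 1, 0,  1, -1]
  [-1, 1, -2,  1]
λ = 1: alg = 4, geom = 2

Step 1 — factor the characteristic polynomial to read off the algebraic multiplicities:
  χ_A(x) = (x - 1)^4

Step 2 — compute geometric multiplicities via the rank-nullity identity g(λ) = n − rank(A − λI):
  rank(A − (1)·I) = 2, so dim ker(A − (1)·I) = n − 2 = 2

Summary:
  λ = 1: algebraic multiplicity = 4, geometric multiplicity = 2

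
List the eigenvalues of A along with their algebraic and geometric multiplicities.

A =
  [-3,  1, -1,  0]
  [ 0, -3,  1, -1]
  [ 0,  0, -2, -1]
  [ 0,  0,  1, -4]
λ = -3: alg = 4, geom = 2

Step 1 — factor the characteristic polynomial to read off the algebraic multiplicities:
  χ_A(x) = (x + 3)^4

Step 2 — compute geometric multiplicities via the rank-nullity identity g(λ) = n − rank(A − λI):
  rank(A − (-3)·I) = 2, so dim ker(A − (-3)·I) = n − 2 = 2

Summary:
  λ = -3: algebraic multiplicity = 4, geometric multiplicity = 2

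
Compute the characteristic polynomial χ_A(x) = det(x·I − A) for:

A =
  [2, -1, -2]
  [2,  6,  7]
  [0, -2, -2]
x^3 - 6*x^2 + 12*x - 8

Expanding det(x·I − A) (e.g. by cofactor expansion or by noting that A is similar to its Jordan form J, which has the same characteristic polynomial as A) gives
  χ_A(x) = x^3 - 6*x^2 + 12*x - 8
which factors as (x - 2)^3. The eigenvalues (with algebraic multiplicities) are λ = 2 with multiplicity 3.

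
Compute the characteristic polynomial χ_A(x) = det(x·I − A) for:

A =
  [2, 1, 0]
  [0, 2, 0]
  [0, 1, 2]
x^3 - 6*x^2 + 12*x - 8

Expanding det(x·I − A) (e.g. by cofactor expansion or by noting that A is similar to its Jordan form J, which has the same characteristic polynomial as A) gives
  χ_A(x) = x^3 - 6*x^2 + 12*x - 8
which factors as (x - 2)^3. The eigenvalues (with algebraic multiplicities) are λ = 2 with multiplicity 3.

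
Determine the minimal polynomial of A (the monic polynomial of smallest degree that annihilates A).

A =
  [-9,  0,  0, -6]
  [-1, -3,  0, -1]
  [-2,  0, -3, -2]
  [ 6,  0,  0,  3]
x^2 + 6*x + 9

The characteristic polynomial is χ_A(x) = (x + 3)^4, so the eigenvalues are known. The minimal polynomial is
  m_A(x) = Π_λ (x − λ)^{k_λ}
where k_λ is the size of the *largest* Jordan block for λ (equivalently, the smallest k with (A − λI)^k v = 0 for every generalised eigenvector v of λ).

  λ = -3: largest Jordan block has size 2, contributing (x + 3)^2

So m_A(x) = (x + 3)^2 = x^2 + 6*x + 9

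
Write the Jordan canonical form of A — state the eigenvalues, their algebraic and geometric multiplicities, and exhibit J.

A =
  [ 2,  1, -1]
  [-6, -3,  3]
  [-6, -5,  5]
J_1(0) ⊕ J_2(2)

The characteristic polynomial is
  det(x·I − A) = x^3 - 4*x^2 + 4*x = x*(x - 2)^2

Eigenvalues and multiplicities (the geometric multiplicity of λ is n − rank(A − λI), which equals the number of Jordan blocks for λ):
  λ = 0: algebraic multiplicity = 1, geometric multiplicity = 1
  λ = 2: algebraic multiplicity = 2, geometric multiplicity = 1

Determining the block sizes for each eigenvalue:
  λ = 0: one block (gm = 1), so the single block has size am = 1 → block sizes [1]
  λ = 2: one block (gm = 1), so the single block has size am = 2 → block sizes [2]

Assembling the blocks gives a Jordan form
J =
  [0, 0, 0]
  [0, 2, 1]
  [0, 0, 2]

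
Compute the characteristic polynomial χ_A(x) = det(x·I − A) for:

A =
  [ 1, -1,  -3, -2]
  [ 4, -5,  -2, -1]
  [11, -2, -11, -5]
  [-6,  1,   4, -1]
x^4 + 16*x^3 + 96*x^2 + 256*x + 256

Expanding det(x·I − A) (e.g. by cofactor expansion or by noting that A is similar to its Jordan form J, which has the same characteristic polynomial as A) gives
  χ_A(x) = x^4 + 16*x^3 + 96*x^2 + 256*x + 256
which factors as (x + 4)^4. The eigenvalues (with algebraic multiplicities) are λ = -4 with multiplicity 4.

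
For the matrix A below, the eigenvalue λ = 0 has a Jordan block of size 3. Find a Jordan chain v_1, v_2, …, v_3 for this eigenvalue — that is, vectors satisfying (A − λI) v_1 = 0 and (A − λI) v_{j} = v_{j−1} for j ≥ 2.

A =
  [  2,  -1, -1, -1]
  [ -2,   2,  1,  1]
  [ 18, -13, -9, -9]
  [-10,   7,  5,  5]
A Jordan chain for λ = 0 of length 3:
v_1 = (-2, 0, -10, 6)ᵀ
v_2 = (2, -2, 18, -10)ᵀ
v_3 = (1, 0, 0, 0)ᵀ

Let N = A − (0)·I. We want v_3 with N^3 v_3 = 0 but N^2 v_3 ≠ 0; then v_{j-1} := N · v_j for j = 3, …, 2.

Pick v_3 = (1, 0, 0, 0)ᵀ.
Then v_2 = N · v_3 = (2, -2, 18, -10)ᵀ.
Then v_1 = N · v_2 = (-2, 0, -10, 6)ᵀ.

Sanity check: (A − (0)·I) v_1 = (0, 0, 0, 0)ᵀ = 0. ✓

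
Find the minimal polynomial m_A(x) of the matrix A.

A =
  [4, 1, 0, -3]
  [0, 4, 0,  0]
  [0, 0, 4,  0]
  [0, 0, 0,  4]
x^2 - 8*x + 16

The characteristic polynomial is χ_A(x) = (x - 4)^4, so the eigenvalues are known. The minimal polynomial is
  m_A(x) = Π_λ (x − λ)^{k_λ}
where k_λ is the size of the *largest* Jordan block for λ (equivalently, the smallest k with (A − λI)^k v = 0 for every generalised eigenvector v of λ).

  λ = 4: largest Jordan block has size 2, contributing (x − 4)^2

So m_A(x) = (x - 4)^2 = x^2 - 8*x + 16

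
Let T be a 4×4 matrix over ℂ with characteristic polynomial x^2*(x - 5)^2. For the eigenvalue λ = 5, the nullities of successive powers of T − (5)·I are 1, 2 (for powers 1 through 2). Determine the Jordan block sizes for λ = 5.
Block sizes for λ = 5: [2]

From the dimensions of kernels of powers, the number of Jordan blocks of size at least j is d_j − d_{j−1} where d_j = dim ker(N^j) (with d_0 = 0). Computing the differences gives [1, 1].
The number of blocks of size exactly k is (#blocks of size ≥ k) − (#blocks of size ≥ k + 1), so the partition is: 1 block(s) of size 2.
In nonincreasing order the block sizes are [2].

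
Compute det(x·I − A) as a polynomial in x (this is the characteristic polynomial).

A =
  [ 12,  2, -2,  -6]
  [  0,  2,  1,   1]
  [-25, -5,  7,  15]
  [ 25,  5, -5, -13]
x^4 - 8*x^3 + 24*x^2 - 32*x + 16

Expanding det(x·I − A) (e.g. by cofactor expansion or by noting that A is similar to its Jordan form J, which has the same characteristic polynomial as A) gives
  χ_A(x) = x^4 - 8*x^3 + 24*x^2 - 32*x + 16
which factors as (x - 2)^4. The eigenvalues (with algebraic multiplicities) are λ = 2 with multiplicity 4.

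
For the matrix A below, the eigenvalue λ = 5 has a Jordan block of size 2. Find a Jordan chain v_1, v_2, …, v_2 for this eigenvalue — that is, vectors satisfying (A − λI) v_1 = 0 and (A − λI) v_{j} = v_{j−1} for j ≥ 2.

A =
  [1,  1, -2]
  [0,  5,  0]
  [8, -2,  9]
A Jordan chain for λ = 5 of length 2:
v_1 = (-4, 0, 8)ᵀ
v_2 = (1, 0, 0)ᵀ

Let N = A − (5)·I. We want v_2 with N^2 v_2 = 0 but N^1 v_2 ≠ 0; then v_{j-1} := N · v_j for j = 2, …, 2.

Pick v_2 = (1, 0, 0)ᵀ.
Then v_1 = N · v_2 = (-4, 0, 8)ᵀ.

Sanity check: (A − (5)·I) v_1 = (0, 0, 0)ᵀ = 0. ✓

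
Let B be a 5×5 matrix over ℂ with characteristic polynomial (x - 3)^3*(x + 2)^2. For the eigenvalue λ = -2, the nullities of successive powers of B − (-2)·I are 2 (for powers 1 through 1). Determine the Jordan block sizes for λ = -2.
Block sizes for λ = -2: [1, 1]

From the dimensions of kernels of powers, the number of Jordan blocks of size at least j is d_j − d_{j−1} where d_j = dim ker(N^j) (with d_0 = 0). Computing the differences gives [2].
The number of blocks of size exactly k is (#blocks of size ≥ k) − (#blocks of size ≥ k + 1), so the partition is: 2 block(s) of size 1.
In nonincreasing order the block sizes are [1, 1].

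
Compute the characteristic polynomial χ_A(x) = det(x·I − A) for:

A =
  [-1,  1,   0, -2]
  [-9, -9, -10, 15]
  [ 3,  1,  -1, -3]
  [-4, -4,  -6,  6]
x^4 + 5*x^3 + 6*x^2 - 4*x - 8

Expanding det(x·I − A) (e.g. by cofactor expansion or by noting that A is similar to its Jordan form J, which has the same characteristic polynomial as A) gives
  χ_A(x) = x^4 + 5*x^3 + 6*x^2 - 4*x - 8
which factors as (x - 1)*(x + 2)^3. The eigenvalues (with algebraic multiplicities) are λ = -2 with multiplicity 3, λ = 1 with multiplicity 1.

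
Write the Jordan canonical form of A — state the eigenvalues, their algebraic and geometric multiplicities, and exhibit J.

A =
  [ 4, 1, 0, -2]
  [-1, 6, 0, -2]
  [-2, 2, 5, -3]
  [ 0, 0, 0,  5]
J_2(5) ⊕ J_2(5)

The characteristic polynomial is
  det(x·I − A) = x^4 - 20*x^3 + 150*x^2 - 500*x + 625 = (x - 5)^4

Eigenvalues and multiplicities (the geometric multiplicity of λ is n − rank(A − λI), which equals the number of Jordan blocks for λ):
  λ = 5: algebraic multiplicity = 4, geometric multiplicity = 2

Determining the block sizes for each eigenvalue:
  λ = 5: with am = 4 and gm = 2, the partition is not yet determined (e.g. several partitions of 4 into 2 parts exist). Let N = A − (5)·I. Computing rank(N^1) = 2, rank(N^2) = 0; the number of blocks of size ≥ j is rank(N^{j−1}) − rank(N^j), giving [2, 2]. So we have 2 block(s) of size 2 → block sizes [2, 2]

Assembling the blocks gives a Jordan form
J =
  [5, 1, 0, 0]
  [0, 5, 0, 0]
  [0, 0, 5, 1]
  [0, 0, 0, 5]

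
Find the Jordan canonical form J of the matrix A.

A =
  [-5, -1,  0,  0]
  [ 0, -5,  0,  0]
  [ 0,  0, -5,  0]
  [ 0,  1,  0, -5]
J_2(-5) ⊕ J_1(-5) ⊕ J_1(-5)

The characteristic polynomial is
  det(x·I − A) = x^4 + 20*x^3 + 150*x^2 + 500*x + 625 = (x + 5)^4

Eigenvalues and multiplicities (the geometric multiplicity of λ is n − rank(A − λI), which equals the number of Jordan blocks for λ):
  λ = -5: algebraic multiplicity = 4, geometric multiplicity = 3

Determining the block sizes for each eigenvalue:
  λ = -5: 3 blocks summing to 4 forces exactly one block of size 2 and the rest size 1 → block sizes [2, 1, 1]

Assembling the blocks gives a Jordan form
J =
  [-5,  1,  0,  0]
  [ 0, -5,  0,  0]
  [ 0,  0, -5,  0]
  [ 0,  0,  0, -5]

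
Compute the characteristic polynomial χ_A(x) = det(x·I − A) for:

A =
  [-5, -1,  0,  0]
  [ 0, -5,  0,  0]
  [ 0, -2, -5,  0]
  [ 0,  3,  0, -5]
x^4 + 20*x^3 + 150*x^2 + 500*x + 625

Expanding det(x·I − A) (e.g. by cofactor expansion or by noting that A is similar to its Jordan form J, which has the same characteristic polynomial as A) gives
  χ_A(x) = x^4 + 20*x^3 + 150*x^2 + 500*x + 625
which factors as (x + 5)^4. The eigenvalues (with algebraic multiplicities) are λ = -5 with multiplicity 4.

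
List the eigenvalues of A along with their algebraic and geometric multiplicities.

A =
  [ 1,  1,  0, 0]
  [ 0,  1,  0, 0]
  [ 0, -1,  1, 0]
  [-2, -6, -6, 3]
λ = 1: alg = 3, geom = 2; λ = 3: alg = 1, geom = 1

Step 1 — factor the characteristic polynomial to read off the algebraic multiplicities:
  χ_A(x) = (x - 3)*(x - 1)^3

Step 2 — compute geometric multiplicities via the rank-nullity identity g(λ) = n − rank(A − λI):
  rank(A − (1)·I) = 2, so dim ker(A − (1)·I) = n − 2 = 2
  rank(A − (3)·I) = 3, so dim ker(A − (3)·I) = n − 3 = 1

Summary:
  λ = 1: algebraic multiplicity = 3, geometric multiplicity = 2
  λ = 3: algebraic multiplicity = 1, geometric multiplicity = 1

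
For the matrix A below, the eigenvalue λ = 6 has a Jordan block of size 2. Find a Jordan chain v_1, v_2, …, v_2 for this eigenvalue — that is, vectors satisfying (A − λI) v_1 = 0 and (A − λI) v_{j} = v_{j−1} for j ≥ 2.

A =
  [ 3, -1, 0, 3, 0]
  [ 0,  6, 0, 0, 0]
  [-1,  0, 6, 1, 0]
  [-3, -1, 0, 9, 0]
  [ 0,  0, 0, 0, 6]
A Jordan chain for λ = 6 of length 2:
v_1 = (-3, 0, -1, -3, 0)ᵀ
v_2 = (1, 0, 0, 0, 0)ᵀ

Let N = A − (6)·I. We want v_2 with N^2 v_2 = 0 but N^1 v_2 ≠ 0; then v_{j-1} := N · v_j for j = 2, …, 2.

Pick v_2 = (1, 0, 0, 0, 0)ᵀ.
Then v_1 = N · v_2 = (-3, 0, -1, -3, 0)ᵀ.

Sanity check: (A − (6)·I) v_1 = (0, 0, 0, 0, 0)ᵀ = 0. ✓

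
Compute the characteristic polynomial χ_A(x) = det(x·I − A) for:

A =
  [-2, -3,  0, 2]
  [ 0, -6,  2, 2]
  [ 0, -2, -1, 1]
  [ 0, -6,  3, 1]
x^4 + 8*x^3 + 24*x^2 + 32*x + 16

Expanding det(x·I − A) (e.g. by cofactor expansion or by noting that A is similar to its Jordan form J, which has the same characteristic polynomial as A) gives
  χ_A(x) = x^4 + 8*x^3 + 24*x^2 + 32*x + 16
which factors as (x + 2)^4. The eigenvalues (with algebraic multiplicities) are λ = -2 with multiplicity 4.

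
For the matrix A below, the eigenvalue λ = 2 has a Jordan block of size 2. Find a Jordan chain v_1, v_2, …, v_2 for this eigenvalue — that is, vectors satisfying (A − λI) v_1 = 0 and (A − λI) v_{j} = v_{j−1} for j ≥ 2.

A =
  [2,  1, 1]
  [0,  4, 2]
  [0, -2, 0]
A Jordan chain for λ = 2 of length 2:
v_1 = (1, 2, -2)ᵀ
v_2 = (0, 1, 0)ᵀ

Let N = A − (2)·I. We want v_2 with N^2 v_2 = 0 but N^1 v_2 ≠ 0; then v_{j-1} := N · v_j for j = 2, …, 2.

Pick v_2 = (0, 1, 0)ᵀ.
Then v_1 = N · v_2 = (1, 2, -2)ᵀ.

Sanity check: (A − (2)·I) v_1 = (0, 0, 0)ᵀ = 0. ✓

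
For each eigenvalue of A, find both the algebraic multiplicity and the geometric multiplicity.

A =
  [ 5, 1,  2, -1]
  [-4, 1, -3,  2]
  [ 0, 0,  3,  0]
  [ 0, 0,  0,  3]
λ = 3: alg = 4, geom = 2

Step 1 — factor the characteristic polynomial to read off the algebraic multiplicities:
  χ_A(x) = (x - 3)^4

Step 2 — compute geometric multiplicities via the rank-nullity identity g(λ) = n − rank(A − λI):
  rank(A − (3)·I) = 2, so dim ker(A − (3)·I) = n − 2 = 2

Summary:
  λ = 3: algebraic multiplicity = 4, geometric multiplicity = 2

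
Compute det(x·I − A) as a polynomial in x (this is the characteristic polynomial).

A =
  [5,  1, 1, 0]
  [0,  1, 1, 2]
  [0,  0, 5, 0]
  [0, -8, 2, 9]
x^4 - 20*x^3 + 150*x^2 - 500*x + 625

Expanding det(x·I − A) (e.g. by cofactor expansion or by noting that A is similar to its Jordan form J, which has the same characteristic polynomial as A) gives
  χ_A(x) = x^4 - 20*x^3 + 150*x^2 - 500*x + 625
which factors as (x - 5)^4. The eigenvalues (with algebraic multiplicities) are λ = 5 with multiplicity 4.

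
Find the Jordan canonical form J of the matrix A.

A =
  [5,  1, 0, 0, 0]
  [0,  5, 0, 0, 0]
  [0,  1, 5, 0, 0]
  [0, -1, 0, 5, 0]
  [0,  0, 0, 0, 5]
J_2(5) ⊕ J_1(5) ⊕ J_1(5) ⊕ J_1(5)

The characteristic polynomial is
  det(x·I − A) = x^5 - 25*x^4 + 250*x^3 - 1250*x^2 + 3125*x - 3125 = (x - 5)^5

Eigenvalues and multiplicities (the geometric multiplicity of λ is n − rank(A − λI), which equals the number of Jordan blocks for λ):
  λ = 5: algebraic multiplicity = 5, geometric multiplicity = 4

Determining the block sizes for each eigenvalue:
  λ = 5: 4 blocks summing to 5 forces exactly one block of size 2 and the rest size 1 → block sizes [2, 1, 1, 1]

Assembling the blocks gives a Jordan form
J =
  [5, 1, 0, 0, 0]
  [0, 5, 0, 0, 0]
  [0, 0, 5, 0, 0]
  [0, 0, 0, 5, 0]
  [0, 0, 0, 0, 5]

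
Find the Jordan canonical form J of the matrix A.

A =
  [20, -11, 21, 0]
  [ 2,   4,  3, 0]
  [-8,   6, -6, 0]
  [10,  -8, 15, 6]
J_3(6) ⊕ J_1(6)

The characteristic polynomial is
  det(x·I − A) = x^4 - 24*x^3 + 216*x^2 - 864*x + 1296 = (x - 6)^4

Eigenvalues and multiplicities (the geometric multiplicity of λ is n − rank(A − λI), which equals the number of Jordan blocks for λ):
  λ = 6: algebraic multiplicity = 4, geometric multiplicity = 2

Determining the block sizes for each eigenvalue:
  λ = 6: with am = 4 and gm = 2, the partition is not yet determined (e.g. several partitions of 4 into 2 parts exist). Let N = A − (6)·I. Computing rank(N^1) = 2, rank(N^2) = 1, rank(N^3) = 0; the number of blocks of size ≥ j is rank(N^{j−1}) − rank(N^j), giving [2, 1, 1]. So we have 1 block(s) of size 3, 1 block(s) of size 1 → block sizes [3, 1]

Assembling the blocks gives a Jordan form
J =
  [6, 1, 0, 0]
  [0, 6, 1, 0]
  [0, 0, 6, 0]
  [0, 0, 0, 6]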